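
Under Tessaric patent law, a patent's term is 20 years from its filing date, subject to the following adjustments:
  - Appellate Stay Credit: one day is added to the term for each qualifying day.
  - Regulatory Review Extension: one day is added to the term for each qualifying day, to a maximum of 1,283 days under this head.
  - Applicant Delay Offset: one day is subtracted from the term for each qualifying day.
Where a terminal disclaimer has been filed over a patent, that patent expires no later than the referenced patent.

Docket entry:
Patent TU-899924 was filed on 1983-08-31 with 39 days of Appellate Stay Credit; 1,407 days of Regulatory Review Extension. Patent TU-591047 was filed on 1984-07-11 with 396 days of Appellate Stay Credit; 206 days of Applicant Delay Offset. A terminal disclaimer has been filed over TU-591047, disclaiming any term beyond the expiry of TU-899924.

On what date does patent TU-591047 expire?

January 17, 2005

Natural term of TU-591047:
  Base: filing + 20 years → 11 July 2004.
  Appellate Stay Credit: +396 days → 11 August 2005.
  Applicant Delay Offset: −206 days → 17 January 2005.
Expiry of referenced patent TU-899924:
  Base: filing + 20 years → 31 August 2003.
  Appellate Stay Credit: +39 days → 9 October 2003.
  Regulatory Review Extension: 1407 days claimed exceeds the 1283-day cap, so +1283 days → 14 April 2007.
Terminal disclaimer: TU-591047 expires on the earlier of 17 January 2005 and 14 April 2007.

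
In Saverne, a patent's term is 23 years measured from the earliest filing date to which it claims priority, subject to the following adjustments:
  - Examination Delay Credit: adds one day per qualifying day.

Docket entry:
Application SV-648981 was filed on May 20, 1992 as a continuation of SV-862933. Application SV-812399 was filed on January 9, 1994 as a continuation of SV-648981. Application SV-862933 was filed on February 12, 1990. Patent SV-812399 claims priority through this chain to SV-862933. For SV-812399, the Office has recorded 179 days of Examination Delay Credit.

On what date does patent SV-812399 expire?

August 10, 2013

Earliest priority filing: 12 February 1990.
Base term: 12 February 1990 + 23 years → 12 February 2013.
Examination Delay Credit: +179 days → 10 August 2013.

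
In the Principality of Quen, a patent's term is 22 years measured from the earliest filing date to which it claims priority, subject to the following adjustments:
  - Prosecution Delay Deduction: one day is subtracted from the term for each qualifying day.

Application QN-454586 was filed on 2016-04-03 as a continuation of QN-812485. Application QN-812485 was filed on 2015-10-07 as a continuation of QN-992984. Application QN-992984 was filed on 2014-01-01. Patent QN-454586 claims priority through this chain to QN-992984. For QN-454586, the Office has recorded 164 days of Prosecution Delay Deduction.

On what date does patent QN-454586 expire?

Earliest priority filing: 1 January 2014.
Base term: 1 January 2014 + 22 years → 1 January 2036.
Prosecution Delay Deduction: −164 days → 21 July 2035.

2035-07-21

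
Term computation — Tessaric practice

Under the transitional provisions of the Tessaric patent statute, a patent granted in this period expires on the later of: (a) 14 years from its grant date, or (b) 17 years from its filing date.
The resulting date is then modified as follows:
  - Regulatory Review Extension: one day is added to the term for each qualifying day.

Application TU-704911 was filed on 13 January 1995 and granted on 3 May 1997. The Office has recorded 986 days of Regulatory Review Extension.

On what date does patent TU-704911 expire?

(a) grant + 14 years → 3 May 2011.
(b) filing + 17 years → 13 January 2012.
Later of the two: 13 January 2012.
Regulatory Review Extension: +986 days → 25 September 2014.

September 25, 2014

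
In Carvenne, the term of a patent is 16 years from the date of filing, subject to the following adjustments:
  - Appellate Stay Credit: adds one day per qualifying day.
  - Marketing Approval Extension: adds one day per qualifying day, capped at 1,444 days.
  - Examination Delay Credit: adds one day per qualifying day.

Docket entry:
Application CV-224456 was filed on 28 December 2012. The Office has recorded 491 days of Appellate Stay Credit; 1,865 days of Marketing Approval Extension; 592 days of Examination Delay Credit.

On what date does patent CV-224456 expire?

2035-11-29

Base term: filing date + 16 years → 28 December 2028.
Appellate Stay Credit: +491 days → 3 May 2030.
Marketing Approval Extension: 1865 days claimed exceeds the 1444-day cap, so +1444 days → 16 April 2034.
Examination Delay Credit: +592 days → 29 November 2035.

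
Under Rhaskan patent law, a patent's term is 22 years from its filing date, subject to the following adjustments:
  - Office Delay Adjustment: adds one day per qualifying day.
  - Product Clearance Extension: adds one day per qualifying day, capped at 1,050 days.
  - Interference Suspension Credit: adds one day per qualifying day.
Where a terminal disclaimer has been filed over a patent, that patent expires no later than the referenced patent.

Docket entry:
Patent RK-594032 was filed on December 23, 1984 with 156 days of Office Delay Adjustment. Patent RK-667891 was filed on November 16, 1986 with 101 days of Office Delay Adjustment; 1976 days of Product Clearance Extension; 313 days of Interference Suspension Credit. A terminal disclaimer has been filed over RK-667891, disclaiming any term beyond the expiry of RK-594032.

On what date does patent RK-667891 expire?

Natural term of RK-667891:
  Base: filing + 22 years → 16 November 2008.
  Office Delay Adjustment: +101 days → 25 February 2009.
  Product Clearance Extension: 1976 days claimed exceeds the 1050-day cap, so +1050 days → 11 January 2012.
  Interference Suspension Credit: +313 days → 19 November 2012.
Expiry of referenced patent RK-594032:
  Base: filing + 22 years → 23 December 2006.
  Office Delay Adjustment: +156 days → 28 May 2007.
Terminal disclaimer: RK-667891 expires on the earlier of 19 November 2012 and 28 May 2007.

2007-05-28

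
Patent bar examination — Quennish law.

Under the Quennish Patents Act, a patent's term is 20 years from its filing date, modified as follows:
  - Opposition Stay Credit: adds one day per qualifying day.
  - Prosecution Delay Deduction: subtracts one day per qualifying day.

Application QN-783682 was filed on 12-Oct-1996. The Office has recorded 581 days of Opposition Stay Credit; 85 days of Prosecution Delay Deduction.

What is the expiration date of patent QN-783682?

2018-02-20

Base term: filing date + 20 years → 12 October 2016.
Opposition Stay Credit: +581 days → 16 May 2018.
Prosecution Delay Deduction: −85 days → 20 February 2018.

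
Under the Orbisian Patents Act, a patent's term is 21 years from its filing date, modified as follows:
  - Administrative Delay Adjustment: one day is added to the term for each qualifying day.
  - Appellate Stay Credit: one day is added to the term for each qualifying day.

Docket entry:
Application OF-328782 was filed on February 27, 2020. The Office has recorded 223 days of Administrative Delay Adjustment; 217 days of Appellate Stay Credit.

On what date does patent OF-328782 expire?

Base term: filing date + 21 years → 27 February 2041.
Administrative Delay Adjustment: +223 days → 8 October 2041.
Appellate Stay Credit: +217 days → 13 May 2042.

May 13, 2042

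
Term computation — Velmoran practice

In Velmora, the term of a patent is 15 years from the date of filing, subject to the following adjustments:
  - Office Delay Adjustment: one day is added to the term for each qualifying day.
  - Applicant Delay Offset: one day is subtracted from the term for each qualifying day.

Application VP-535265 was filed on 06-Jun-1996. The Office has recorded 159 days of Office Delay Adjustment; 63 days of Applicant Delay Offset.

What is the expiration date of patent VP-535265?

Base term: filing date + 15 years → 6 June 2011.
Office Delay Adjustment: +159 days → 12 November 2011.
Applicant Delay Offset: −63 days → 10 September 2011.

2011-09-10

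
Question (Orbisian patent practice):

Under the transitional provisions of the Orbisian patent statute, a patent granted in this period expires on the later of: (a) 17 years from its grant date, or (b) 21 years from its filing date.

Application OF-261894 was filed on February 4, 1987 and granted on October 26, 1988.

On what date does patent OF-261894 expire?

(a) grant + 17 years → 26 October 2005.
(b) filing + 21 years → 4 February 2008.
Later of the two: 4 February 2008.

2008-02-04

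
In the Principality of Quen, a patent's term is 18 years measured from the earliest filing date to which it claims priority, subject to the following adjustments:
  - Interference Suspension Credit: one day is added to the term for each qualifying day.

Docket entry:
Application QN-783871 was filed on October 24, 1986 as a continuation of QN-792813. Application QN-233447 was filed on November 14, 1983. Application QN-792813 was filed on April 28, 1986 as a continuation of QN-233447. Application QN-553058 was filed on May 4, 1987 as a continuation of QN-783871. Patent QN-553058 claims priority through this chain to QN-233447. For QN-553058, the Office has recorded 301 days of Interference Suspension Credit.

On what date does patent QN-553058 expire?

September 11, 2002

Earliest priority filing: 14 November 1983.
Base term: 14 November 1983 + 18 years → 14 November 2001.
Interference Suspension Credit: +301 days → 11 September 2002.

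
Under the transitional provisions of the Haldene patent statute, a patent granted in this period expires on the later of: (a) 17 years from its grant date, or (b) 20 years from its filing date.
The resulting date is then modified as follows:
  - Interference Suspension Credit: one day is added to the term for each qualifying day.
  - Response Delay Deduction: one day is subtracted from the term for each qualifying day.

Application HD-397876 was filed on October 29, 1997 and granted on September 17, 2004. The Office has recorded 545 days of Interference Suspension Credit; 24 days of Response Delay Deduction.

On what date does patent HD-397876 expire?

2023-02-20

(a) grant + 17 years → 17 September 2021.
(b) filing + 20 years → 29 October 2017.
Later of the two: 17 September 2021.
Interference Suspension Credit: +545 days → 16 March 2023.
Response Delay Deduction: −24 days → 20 February 2023.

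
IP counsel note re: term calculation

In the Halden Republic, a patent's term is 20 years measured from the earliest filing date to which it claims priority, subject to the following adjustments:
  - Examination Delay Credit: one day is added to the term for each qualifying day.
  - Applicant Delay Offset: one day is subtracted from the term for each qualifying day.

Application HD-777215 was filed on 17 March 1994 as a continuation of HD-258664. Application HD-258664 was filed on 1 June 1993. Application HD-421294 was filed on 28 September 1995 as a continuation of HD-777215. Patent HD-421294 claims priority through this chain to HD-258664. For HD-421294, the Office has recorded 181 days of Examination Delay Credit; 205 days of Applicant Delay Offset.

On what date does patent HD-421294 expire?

Earliest priority filing: 1 June 1993.
Base term: 1 June 1993 + 20 years → 1 June 2013.
Examination Delay Credit: +181 days → 29 November 2013.
Applicant Delay Offset: −205 days → 8 May 2013.

2013-05-08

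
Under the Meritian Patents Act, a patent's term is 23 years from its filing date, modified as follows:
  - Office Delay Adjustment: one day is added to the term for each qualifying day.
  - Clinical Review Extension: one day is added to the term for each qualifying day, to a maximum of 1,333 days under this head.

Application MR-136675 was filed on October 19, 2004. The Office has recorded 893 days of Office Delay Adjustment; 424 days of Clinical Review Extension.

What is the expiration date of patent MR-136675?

Base term: filing date + 23 years → 19 October 2027.
Office Delay Adjustment: +893 days → 30 March 2030.
Clinical Review Extension: 424 days (within the 1333-day cap) → +424 days → 28 May 2031.

May 28, 2031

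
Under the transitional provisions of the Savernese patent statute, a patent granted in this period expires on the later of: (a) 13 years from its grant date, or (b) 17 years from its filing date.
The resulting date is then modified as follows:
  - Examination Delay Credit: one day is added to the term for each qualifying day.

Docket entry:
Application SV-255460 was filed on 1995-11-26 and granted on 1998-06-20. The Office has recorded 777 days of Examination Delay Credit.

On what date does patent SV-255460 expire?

(a) grant + 13 years → 20 June 2011.
(b) filing + 17 years → 26 November 2012.
Later of the two: 26 November 2012.
Examination Delay Credit: +777 days → 12 January 2015.

January 12, 2015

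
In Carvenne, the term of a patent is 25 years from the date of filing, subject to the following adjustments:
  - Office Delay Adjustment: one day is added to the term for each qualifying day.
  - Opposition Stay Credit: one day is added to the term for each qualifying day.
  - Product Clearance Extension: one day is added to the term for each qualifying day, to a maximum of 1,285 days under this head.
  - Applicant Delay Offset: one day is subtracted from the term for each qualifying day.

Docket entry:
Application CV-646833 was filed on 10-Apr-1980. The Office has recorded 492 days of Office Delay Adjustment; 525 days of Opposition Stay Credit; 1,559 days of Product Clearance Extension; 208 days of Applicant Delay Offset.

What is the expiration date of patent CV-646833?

Base term: filing date + 25 years → 10 April 2005.
Office Delay Adjustment: +492 days → 15 August 2006.
Opposition Stay Credit: +525 days → 22 January 2008.
Product Clearance Extension: 1559 days claimed exceeds the 1285-day cap, so +1285 days → 30 July 2011.
Applicant Delay Offset: −208 days → 3 January 2011.

January 3, 2011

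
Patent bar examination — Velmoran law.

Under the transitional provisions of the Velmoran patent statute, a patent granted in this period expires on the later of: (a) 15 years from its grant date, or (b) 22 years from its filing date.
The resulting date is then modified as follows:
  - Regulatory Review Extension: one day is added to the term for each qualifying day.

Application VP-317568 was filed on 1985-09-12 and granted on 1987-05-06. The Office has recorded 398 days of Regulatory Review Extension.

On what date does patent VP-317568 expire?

2008-10-14

(a) grant + 15 years → 6 May 2002.
(b) filing + 22 years → 12 September 2007.
Later of the two: 12 September 2007.
Regulatory Review Extension: +398 days → 14 October 2008.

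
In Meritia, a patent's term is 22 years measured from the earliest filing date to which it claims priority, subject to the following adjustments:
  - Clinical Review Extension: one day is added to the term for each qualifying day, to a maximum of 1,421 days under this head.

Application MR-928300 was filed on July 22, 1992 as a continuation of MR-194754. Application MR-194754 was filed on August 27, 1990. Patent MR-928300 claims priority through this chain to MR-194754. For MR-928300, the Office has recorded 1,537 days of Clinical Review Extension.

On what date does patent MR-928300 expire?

Earliest priority filing: 27 August 1990.
Base term: 27 August 1990 + 22 years → 27 August 2012.
Clinical Review Extension: 1537 days claimed exceeds the 1421-day cap, so +1421 days → 18 July 2016.

2016-07-18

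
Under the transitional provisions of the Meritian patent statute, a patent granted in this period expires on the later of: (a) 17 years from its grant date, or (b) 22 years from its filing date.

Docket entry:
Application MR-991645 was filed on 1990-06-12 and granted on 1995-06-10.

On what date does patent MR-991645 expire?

June 12, 2012

(a) grant + 17 years → 10 June 2012.
(b) filing + 22 years → 12 June 2012.
Later of the two: 12 June 2012.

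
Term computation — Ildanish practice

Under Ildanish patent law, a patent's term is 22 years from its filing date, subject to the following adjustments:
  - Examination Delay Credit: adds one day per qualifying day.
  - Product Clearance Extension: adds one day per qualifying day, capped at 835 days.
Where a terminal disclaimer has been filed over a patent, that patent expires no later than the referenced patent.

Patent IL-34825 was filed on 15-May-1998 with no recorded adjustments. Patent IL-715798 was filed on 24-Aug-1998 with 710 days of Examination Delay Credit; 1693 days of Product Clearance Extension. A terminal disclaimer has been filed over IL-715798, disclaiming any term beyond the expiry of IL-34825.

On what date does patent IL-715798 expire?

2020-05-15

Natural term of IL-715798:
  Base: filing + 22 years → 24 August 2020.
  Examination Delay Credit: +710 days → 4 August 2022.
  Product Clearance Extension: 1693 days claimed exceeds the 835-day cap, so +835 days → 16 November 2024.
Expiry of referenced patent IL-34825:
  Base: filing + 22 years → 15 May 2020.
Terminal disclaimer: IL-715798 expires on the earlier of 16 November 2024 and 15 May 2020.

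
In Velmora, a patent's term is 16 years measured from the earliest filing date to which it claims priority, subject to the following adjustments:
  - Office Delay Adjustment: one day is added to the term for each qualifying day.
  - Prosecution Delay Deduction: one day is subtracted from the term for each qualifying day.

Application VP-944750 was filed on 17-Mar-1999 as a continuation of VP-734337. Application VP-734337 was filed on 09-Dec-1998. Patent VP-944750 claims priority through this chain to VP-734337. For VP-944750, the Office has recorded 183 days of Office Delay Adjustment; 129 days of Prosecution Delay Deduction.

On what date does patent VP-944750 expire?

February 1, 2015

Earliest priority filing: 9 December 1998.
Base term: 9 December 1998 + 16 years → 9 December 2014.
Office Delay Adjustment: +183 days → 10 June 2015.
Prosecution Delay Deduction: −129 days → 1 February 2015.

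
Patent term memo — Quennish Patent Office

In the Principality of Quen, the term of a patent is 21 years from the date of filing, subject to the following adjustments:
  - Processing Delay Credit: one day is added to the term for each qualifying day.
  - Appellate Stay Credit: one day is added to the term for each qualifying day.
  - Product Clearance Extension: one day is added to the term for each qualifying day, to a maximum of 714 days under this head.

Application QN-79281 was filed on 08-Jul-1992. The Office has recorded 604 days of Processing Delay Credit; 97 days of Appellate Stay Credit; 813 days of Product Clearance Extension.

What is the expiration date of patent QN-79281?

Base term: filing date + 21 years → 8 July 2013.
Processing Delay Credit: +604 days → 4 March 2015.
Appellate Stay Credit: +97 days → 9 June 2015.
Product Clearance Extension: 813 days claimed exceeds the 714-day cap, so +714 days → 23 May 2017.

2017-05-23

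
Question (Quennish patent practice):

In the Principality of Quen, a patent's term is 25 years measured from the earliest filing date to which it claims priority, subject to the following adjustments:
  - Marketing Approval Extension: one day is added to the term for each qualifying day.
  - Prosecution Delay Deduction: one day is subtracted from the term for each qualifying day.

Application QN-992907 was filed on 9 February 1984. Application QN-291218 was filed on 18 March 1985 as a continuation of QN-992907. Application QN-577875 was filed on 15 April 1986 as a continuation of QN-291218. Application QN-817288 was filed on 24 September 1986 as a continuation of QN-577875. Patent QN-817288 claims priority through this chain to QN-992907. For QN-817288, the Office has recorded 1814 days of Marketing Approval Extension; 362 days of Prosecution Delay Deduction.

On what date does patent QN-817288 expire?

2013-01-31

Earliest priority filing: 9 February 1984.
Base term: 9 February 1984 + 25 years → 9 February 2009.
Marketing Approval Extension: +1814 days → 28 January 2014.
Prosecution Delay Deduction: −362 days → 31 January 2013.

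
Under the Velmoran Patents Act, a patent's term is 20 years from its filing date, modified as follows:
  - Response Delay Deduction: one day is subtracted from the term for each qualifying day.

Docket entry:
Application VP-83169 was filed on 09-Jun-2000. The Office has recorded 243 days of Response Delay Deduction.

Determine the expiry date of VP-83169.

October 10, 2019

Base term: filing date + 20 years → 9 June 2020.
Response Delay Deduction: −243 days → 10 October 2019.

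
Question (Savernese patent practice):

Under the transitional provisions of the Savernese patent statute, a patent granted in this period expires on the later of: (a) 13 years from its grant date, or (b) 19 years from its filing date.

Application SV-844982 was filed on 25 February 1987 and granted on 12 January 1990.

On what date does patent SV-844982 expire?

(a) grant + 13 years → 12 January 2003.
(b) filing + 19 years → 25 February 2006.
Later of the two: 25 February 2006.

2006-02-25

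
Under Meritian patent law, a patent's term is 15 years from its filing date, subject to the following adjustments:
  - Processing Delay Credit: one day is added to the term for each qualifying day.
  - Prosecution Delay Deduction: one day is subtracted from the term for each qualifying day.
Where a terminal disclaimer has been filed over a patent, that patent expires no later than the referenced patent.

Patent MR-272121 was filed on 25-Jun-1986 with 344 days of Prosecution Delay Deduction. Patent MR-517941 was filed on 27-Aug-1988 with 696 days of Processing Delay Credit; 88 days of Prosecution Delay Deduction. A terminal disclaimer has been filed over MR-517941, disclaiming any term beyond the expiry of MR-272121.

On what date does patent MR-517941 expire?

July 16, 2000

Natural term of MR-517941:
  Base: filing + 15 years → 27 August 2003.
  Processing Delay Credit: +696 days → 23 July 2005.
  Prosecution Delay Deduction: −88 days → 26 April 2005.
Expiry of referenced patent MR-272121:
  Base: filing + 15 years → 25 June 2001.
  Prosecution Delay Deduction: −344 days → 16 July 2000.
Terminal disclaimer: MR-517941 expires on the earlier of 26 April 2005 and 16 July 2000.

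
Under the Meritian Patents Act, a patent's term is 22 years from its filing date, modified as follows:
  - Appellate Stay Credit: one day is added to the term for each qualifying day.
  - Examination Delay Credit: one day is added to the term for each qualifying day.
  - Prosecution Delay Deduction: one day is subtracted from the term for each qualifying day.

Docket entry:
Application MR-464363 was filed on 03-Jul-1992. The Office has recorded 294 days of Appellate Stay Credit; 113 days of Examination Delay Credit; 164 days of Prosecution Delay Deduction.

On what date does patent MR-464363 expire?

Base term: filing date + 22 years → 3 July 2014.
Appellate Stay Credit: +294 days → 23 April 2015.
Examination Delay Credit: +113 days → 14 August 2015.
Prosecution Delay Deduction: −164 days → 3 March 2015.

2015-03-03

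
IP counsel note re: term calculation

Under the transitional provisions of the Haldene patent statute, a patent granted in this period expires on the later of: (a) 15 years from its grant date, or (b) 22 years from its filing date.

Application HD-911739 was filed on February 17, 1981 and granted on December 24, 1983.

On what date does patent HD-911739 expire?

(a) grant + 15 years → 24 December 1998.
(b) filing + 22 years → 17 February 2003.
Later of the two: 17 February 2003.

February 17, 2003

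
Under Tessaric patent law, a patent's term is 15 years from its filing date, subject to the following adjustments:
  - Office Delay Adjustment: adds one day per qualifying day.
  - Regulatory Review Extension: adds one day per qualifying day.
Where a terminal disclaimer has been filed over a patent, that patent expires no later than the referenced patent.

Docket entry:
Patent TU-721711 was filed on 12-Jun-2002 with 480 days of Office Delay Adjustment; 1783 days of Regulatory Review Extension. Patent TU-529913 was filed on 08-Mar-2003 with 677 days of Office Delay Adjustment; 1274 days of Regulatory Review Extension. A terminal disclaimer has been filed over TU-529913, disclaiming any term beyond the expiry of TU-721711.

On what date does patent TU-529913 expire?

Natural term of TU-529913:
  Base: filing + 15 years → 8 March 2018.
  Office Delay Adjustment: +677 days → 14 January 2020.
  Regulatory Review Extension: +1274 days → 11 July 2023.
Expiry of referenced patent TU-721711:
  Base: filing + 15 years → 12 June 2017.
  Office Delay Adjustment: +480 days → 5 October 2018.
  Regulatory Review Extension: +1783 days → 23 August 2023.
Terminal disclaimer: TU-529913 expires on the earlier of 11 July 2023 and 23 August 2023.

July 11, 2023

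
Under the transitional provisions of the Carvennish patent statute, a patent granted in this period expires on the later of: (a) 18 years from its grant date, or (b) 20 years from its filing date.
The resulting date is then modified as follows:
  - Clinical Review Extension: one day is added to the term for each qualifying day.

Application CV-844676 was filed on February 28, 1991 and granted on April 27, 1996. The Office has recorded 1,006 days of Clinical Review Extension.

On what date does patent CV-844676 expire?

(a) grant + 18 years → 27 April 2014.
(b) filing + 20 years → 28 February 2011.
Later of the two: 27 April 2014.
Clinical Review Extension: +1006 days → 27 January 2017.

2017-01-27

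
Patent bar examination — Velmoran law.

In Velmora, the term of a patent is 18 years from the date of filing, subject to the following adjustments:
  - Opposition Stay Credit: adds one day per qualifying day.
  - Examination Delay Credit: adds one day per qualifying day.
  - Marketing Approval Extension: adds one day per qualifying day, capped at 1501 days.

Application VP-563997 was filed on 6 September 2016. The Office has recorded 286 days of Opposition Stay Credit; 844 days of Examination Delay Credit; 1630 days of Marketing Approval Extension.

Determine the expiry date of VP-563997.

Base term: filing date + 18 years → 6 September 2034.
Opposition Stay Credit: +286 days → 19 June 2035.
Examination Delay Credit: +844 days → 10 October 2037.
Marketing Approval Extension: 1630 days claimed exceeds the 1501-day cap, so +1501 days → 19 November 2041.

November 19, 2041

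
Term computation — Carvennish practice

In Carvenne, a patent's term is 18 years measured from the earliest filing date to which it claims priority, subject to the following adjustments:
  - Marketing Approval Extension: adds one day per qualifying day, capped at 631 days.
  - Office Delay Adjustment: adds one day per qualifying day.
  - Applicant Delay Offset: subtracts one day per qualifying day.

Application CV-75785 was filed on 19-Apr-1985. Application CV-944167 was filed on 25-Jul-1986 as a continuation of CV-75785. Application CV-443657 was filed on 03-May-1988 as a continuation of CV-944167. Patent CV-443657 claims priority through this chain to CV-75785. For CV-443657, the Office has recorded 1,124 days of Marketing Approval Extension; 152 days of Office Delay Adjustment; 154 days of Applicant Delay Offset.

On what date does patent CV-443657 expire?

Earliest priority filing: 19 April 1985.
Base term: 19 April 1985 + 18 years → 19 April 2003.
Marketing Approval Extension: 1124 days claimed exceeds the 631-day cap, so +631 days → 9 January 2005.
Office Delay Adjustment: +152 days → 10 June 2005.
Applicant Delay Offset: −154 days → 7 January 2005.

2005-01-07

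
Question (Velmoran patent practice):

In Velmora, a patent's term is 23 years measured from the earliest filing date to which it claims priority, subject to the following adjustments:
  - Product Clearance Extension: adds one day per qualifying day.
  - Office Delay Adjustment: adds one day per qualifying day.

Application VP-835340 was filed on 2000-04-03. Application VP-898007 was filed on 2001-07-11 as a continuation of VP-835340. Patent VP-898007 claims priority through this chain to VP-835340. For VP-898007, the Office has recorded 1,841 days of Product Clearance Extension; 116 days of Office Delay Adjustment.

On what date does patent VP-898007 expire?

2028-08-11

Earliest priority filing: 3 April 2000.
Base term: 3 April 2000 + 23 years → 3 April 2023.
Product Clearance Extension: +1841 days → 17 April 2028.
Office Delay Adjustment: +116 days → 11 August 2028.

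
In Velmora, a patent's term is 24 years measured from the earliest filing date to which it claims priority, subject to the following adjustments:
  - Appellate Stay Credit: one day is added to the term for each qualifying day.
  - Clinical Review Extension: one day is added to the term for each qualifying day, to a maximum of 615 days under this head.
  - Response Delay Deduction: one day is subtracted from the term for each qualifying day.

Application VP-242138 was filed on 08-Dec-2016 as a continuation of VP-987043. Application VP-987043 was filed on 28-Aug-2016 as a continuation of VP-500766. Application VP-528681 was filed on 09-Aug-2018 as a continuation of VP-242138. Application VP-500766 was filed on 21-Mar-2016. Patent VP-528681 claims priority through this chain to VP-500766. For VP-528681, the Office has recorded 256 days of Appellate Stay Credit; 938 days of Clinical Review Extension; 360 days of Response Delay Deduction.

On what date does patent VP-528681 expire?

Earliest priority filing: 21 March 2016.
Base term: 21 March 2016 + 24 years → 21 March 2040.
Appellate Stay Credit: +256 days → 2 December 2040.
Clinical Review Extension: 938 days claimed exceeds the 615-day cap, so +615 days → 9 August 2042.
Response Delay Deduction: −360 days → 14 August 2041.

2041-08-14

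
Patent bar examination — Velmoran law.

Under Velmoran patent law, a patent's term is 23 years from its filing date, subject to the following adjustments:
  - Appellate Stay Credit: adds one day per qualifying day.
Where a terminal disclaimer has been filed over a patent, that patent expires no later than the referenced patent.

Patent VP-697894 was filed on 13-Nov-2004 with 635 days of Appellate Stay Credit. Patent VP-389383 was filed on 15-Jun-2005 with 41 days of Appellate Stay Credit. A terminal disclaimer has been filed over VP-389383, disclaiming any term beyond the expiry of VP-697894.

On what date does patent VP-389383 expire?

July 26, 2028

Natural term of VP-389383:
  Base: filing + 23 years → 15 June 2028.
  Appellate Stay Credit: +41 days → 26 July 2028.
Expiry of referenced patent VP-697894:
  Base: filing + 23 years → 13 November 2027.
  Appellate Stay Credit: +635 days → 9 August 2029.
Terminal disclaimer: VP-389383 expires on the earlier of 26 July 2028 and 9 August 2029.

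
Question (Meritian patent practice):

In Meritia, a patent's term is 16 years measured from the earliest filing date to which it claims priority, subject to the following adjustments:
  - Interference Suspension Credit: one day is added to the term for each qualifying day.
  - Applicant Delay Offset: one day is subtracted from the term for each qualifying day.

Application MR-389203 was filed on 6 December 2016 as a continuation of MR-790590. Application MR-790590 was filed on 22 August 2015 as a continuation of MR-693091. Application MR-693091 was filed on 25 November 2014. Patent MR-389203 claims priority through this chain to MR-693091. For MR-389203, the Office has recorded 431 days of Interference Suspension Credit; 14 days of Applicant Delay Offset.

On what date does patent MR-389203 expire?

January 16, 2032

Earliest priority filing: 25 November 2014.
Base term: 25 November 2014 + 16 years → 25 November 2030.
Interference Suspension Credit: +431 days → 30 January 2032.
Applicant Delay Offset: −14 days → 16 January 2032.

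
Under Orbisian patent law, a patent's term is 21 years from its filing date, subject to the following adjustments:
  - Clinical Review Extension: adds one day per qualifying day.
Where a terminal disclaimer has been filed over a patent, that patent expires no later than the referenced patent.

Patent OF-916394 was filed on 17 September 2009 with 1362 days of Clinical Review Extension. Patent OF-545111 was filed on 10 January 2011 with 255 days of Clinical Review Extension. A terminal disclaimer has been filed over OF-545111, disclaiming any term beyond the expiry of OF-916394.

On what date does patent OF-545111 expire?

Natural term of OF-545111:
  Base: filing + 21 years → 10 January 2032.
  Clinical Review Extension: +255 days → 21 September 2032.
Expiry of referenced patent OF-916394:
  Base: filing + 21 years → 17 September 2030.
  Clinical Review Extension: +1362 days → 10 June 2034.
Terminal disclaimer: OF-545111 expires on the earlier of 21 September 2032 and 10 June 2034.

2032-09-21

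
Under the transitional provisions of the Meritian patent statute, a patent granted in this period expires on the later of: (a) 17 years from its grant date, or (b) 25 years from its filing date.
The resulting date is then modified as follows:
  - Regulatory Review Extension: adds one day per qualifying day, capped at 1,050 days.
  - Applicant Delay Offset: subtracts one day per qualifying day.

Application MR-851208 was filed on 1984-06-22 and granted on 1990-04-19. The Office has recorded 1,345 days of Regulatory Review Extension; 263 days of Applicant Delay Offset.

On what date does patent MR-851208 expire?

(a) grant + 17 years → 19 April 2007.
(b) filing + 25 years → 22 June 2009.
Later of the two: 22 June 2009.
Regulatory Review Extension: 1345 days claimed exceeds the 1050-day cap, so +1050 days → 7 May 2012.
Applicant Delay Offset: −263 days → 18 August 2011.

2011-08-18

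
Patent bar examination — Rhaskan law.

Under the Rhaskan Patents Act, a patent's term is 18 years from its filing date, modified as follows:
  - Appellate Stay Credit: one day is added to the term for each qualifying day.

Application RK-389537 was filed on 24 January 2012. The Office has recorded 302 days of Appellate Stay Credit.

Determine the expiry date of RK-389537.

Base term: filing date + 18 years → 24 January 2030.
Appellate Stay Credit: +302 days → 22 November 2030.

November 22, 2030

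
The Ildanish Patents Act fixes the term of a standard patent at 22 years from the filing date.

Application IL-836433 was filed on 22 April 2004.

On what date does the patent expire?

April 22, 2026

Filing date + 22 years → 22 April 2026.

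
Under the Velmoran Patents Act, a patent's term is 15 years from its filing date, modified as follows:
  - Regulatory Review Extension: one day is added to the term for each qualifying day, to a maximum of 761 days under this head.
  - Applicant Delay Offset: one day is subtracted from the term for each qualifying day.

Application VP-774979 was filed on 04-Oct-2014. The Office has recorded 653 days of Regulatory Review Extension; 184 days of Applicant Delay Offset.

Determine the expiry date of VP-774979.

2031-01-16

Base term: filing date + 15 years → 4 October 2029.
Regulatory Review Extension: 653 days (within the 761-day cap) → +653 days → 19 July 2031.
Applicant Delay Offset: −184 days → 16 January 2031.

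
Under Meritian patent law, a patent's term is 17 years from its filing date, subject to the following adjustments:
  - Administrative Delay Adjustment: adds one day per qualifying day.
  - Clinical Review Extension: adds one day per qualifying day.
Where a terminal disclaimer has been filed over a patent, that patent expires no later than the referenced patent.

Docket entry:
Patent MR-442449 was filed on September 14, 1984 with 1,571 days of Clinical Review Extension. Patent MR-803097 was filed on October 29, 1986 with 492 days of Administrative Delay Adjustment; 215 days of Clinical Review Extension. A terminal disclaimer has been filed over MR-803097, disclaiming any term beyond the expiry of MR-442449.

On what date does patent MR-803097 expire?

October 5, 2005

Natural term of MR-803097:
  Base: filing + 17 years → 29 October 2003.
  Administrative Delay Adjustment: +492 days → 4 March 2005.
  Clinical Review Extension: +215 days → 5 October 2005.
Expiry of referenced patent MR-442449:
  Base: filing + 17 years → 14 September 2001.
  Clinical Review Extension: +1571 days → 2 January 2006.
Terminal disclaimer: MR-803097 expires on the earlier of 5 October 2005 and 2 January 2006.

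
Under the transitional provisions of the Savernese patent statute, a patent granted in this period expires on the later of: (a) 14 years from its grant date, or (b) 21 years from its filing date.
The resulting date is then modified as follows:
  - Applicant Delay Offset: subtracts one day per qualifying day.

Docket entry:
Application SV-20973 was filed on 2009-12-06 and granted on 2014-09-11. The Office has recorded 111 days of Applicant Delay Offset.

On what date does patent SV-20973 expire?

August 17, 2030

(a) grant + 14 years → 11 September 2028.
(b) filing + 21 years → 6 December 2030.
Later of the two: 6 December 2030.
Applicant Delay Offset: −111 days → 17 August 2030.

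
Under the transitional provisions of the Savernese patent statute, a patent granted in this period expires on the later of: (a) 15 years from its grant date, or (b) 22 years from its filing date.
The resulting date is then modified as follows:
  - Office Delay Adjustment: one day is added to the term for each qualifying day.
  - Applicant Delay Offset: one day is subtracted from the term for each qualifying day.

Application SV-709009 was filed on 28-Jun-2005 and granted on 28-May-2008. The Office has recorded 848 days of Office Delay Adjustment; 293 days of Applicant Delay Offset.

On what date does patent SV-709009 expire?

(a) grant + 15 years → 28 May 2023.
(b) filing + 22 years → 28 June 2027.
Later of the two: 28 June 2027.
Office Delay Adjustment: +848 days → 23 October 2029.
Applicant Delay Offset: −293 days → 3 January 2029.

2029-01-03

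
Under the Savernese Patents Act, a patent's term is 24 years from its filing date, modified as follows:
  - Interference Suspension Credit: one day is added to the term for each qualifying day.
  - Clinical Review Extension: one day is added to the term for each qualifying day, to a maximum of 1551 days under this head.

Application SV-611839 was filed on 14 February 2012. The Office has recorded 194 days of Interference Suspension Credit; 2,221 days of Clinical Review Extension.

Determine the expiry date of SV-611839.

Base term: filing date + 24 years → 14 February 2036.
Interference Suspension Credit: +194 days → 26 August 2036.
Clinical Review Extension: 2221 days claimed exceeds the 1551-day cap, so +1551 days → 24 November 2040.

2040-11-24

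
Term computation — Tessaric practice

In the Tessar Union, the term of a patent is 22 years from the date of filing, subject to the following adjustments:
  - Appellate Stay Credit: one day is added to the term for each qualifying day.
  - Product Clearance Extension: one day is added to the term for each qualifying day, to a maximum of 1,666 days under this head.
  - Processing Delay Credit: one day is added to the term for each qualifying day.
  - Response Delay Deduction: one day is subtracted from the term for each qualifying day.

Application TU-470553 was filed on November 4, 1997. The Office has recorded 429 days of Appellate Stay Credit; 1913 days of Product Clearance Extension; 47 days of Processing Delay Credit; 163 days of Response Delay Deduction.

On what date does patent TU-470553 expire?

Base term: filing date + 22 years → 4 November 2019.
Appellate Stay Credit: +429 days → 6 January 2021.
Product Clearance Extension: 1913 days claimed exceeds the 1666-day cap, so +1666 days → 30 July 2025.
Processing Delay Credit: +47 days → 15 September 2025.
Response Delay Deduction: −163 days → 5 April 2025.

April 5, 2025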